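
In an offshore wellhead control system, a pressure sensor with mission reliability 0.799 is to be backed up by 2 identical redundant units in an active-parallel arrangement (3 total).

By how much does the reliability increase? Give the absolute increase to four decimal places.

0.1929

R_before = 0.799
R_after = 1 − (1 − 0.799)^3 = 0.9919
ΔR = 0.9919 − 0.799 = 0.1929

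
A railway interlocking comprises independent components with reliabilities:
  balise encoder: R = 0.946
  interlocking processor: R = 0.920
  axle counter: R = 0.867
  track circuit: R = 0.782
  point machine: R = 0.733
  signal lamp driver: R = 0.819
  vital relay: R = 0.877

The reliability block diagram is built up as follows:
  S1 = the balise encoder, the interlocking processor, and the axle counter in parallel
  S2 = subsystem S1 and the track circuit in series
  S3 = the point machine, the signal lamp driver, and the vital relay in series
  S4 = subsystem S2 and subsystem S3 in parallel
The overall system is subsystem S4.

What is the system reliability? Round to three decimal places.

0.897

Parallel (balise encoder, interlocking processor, and axle counter): 1 − (1 − 0.94600)(1 − 0.92000)(1 − 0.86700) = 0.99943
Series ([0.99943] and track circuit): 0.99943 × 0.78200 = 0.78155
Series (point machine, signal lamp driver, and vital relay): 0.73300 × 0.81900 × 0.87700 = 0.52649
Parallel ([0.78155] and [0.52649]): 1 − (1 − 0.78155)(1 − 0.52649) = 0.897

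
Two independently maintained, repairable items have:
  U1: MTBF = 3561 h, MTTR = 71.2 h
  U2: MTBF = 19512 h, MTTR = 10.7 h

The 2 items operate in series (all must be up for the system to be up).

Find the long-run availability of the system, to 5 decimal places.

A(U1) = MTBF/(MTBF+MTTR) = 3561/(3561+71.2) = 0.980398
A(U2) = MTBF/(MTBF+MTTR) = 19512/(19512+10.7) = 0.999452
Series availability: 0.980398 × 0.999452 = 0.97986

0.97986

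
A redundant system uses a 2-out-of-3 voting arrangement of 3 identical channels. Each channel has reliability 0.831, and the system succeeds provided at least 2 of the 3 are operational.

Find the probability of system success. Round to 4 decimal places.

R = Σ_{i=2}^{3} C(3,i) p^i (1−p)^{3−i} with p = 0.831
C(3,2)·0.831^2·0.169^1 = 0.350114
C(3,3)·0.831^3·0.169^0 = 0.573856
Sum = 0.9240

0.9240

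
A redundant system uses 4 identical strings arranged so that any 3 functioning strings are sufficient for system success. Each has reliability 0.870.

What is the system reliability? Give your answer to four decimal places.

R = Σ_{i=3}^{4} C(4,i) p^i (1−p)^{4−i} with p = 0.870
C(4,3)·0.870^3·0.130^1 = 0.342422
C(4,4)·0.870^4·0.130^0 = 0.572898
Sum = 0.9153

0.9153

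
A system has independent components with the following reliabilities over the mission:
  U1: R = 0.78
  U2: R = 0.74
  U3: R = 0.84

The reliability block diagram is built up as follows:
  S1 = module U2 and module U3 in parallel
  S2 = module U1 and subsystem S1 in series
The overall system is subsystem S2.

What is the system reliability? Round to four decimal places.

0.7476

Parallel (U2 and U3): 1 − (1 − 0.740000)(1 − 0.840000) = 0.958400
Series (U1 and [0.958400]): 0.780000 × 0.958400 = 0.7476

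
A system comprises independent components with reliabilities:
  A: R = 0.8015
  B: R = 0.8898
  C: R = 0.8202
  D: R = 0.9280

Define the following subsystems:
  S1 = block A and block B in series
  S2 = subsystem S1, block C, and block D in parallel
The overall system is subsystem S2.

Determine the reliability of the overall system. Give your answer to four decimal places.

Series (A and B): 0.801500 × 0.889800 = 0.713175
Parallel ([0.713175], C, and D): 1 − (1 − 0.713175)(1 − 0.820200)(1 − 0.928000) = 0.9963

0.9963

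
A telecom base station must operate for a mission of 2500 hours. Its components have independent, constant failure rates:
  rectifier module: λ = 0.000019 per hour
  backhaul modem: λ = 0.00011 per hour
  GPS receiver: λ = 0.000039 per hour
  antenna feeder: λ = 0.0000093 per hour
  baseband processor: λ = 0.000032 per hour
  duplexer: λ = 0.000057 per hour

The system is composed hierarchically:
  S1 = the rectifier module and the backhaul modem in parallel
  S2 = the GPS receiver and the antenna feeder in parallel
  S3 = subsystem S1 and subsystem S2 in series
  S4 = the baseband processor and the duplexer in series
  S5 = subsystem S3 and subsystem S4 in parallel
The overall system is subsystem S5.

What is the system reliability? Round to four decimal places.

R(rectifier module) = exp(−0.000019 × 2500) = 0.953610
R(backhaul modem) = exp(−0.00011 × 2500) = 0.759572
R(GPS receiver) = exp(−0.000039 × 2500) = 0.907102
R(antenna feeder) = exp(−0.0000093 × 2500) = 0.977018
R(baseband processor) = exp(−0.000032 × 2500) = 0.923116
R(duplexer) = exp(−0.000057 × 2500) = 0.867188
Parallel (rectifier module and backhaul modem): 1 − (1 − 0.953610)(1 − 0.759572) = 0.988847
Parallel (GPS receiver and antenna feeder): 1 − (1 − 0.907102)(1 − 0.977018) = 0.997865
Series ([0.988847] and [0.997865]): 0.988847 × 0.997865 = 0.986736
Series (baseband processor and duplexer): 0.923116 × 0.867188 = 0.800515
Parallel ([0.986736] and [0.800515]): 1 − (1 − 0.986736)(1 − 0.800515) = 0.9974

0.9974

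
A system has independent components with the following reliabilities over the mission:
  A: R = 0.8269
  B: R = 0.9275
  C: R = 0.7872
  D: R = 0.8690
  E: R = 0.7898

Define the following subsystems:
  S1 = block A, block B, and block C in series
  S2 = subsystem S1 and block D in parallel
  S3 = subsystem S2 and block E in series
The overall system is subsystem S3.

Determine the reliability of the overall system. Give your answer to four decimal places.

Series (A, B, and C): 0.826900 × 0.927500 × 0.787200 = 0.603743
Parallel ([0.603743] and D): 1 − (1 − 0.603743)(1 − 0.869000) = 0.948090
Series ([0.948090] and E): 0.948090 × 0.789800 = 0.7488

0.7488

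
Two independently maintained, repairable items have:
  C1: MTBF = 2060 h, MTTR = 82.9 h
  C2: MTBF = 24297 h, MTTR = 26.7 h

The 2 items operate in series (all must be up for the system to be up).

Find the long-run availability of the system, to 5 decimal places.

A(C1) = MTBF/(MTBF+MTTR) = 2060/(2060+82.9) = 0.961314
A(C2) = MTBF/(MTBF+MTTR) = 24297/(24297+26.7) = 0.998902
Series availability: 0.961314 × 0.998902 = 0.96026

0.96026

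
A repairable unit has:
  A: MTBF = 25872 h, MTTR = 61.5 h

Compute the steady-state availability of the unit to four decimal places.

A(A) = MTBF/(MTBF+MTTR) = 25872/(25872+61.5) = 0.9976

0.9976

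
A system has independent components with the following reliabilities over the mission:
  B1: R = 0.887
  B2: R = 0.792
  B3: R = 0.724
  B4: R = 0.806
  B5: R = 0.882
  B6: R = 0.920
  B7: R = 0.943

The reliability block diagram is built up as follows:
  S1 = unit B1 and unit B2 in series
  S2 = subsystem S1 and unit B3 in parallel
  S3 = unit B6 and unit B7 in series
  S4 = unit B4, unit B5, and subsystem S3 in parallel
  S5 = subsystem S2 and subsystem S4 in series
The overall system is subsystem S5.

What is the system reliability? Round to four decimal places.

Series (B1 and B2): 0.887000 × 0.792000 = 0.702504
Parallel ([0.702504] and B3): 1 − (1 − 0.702504)(1 − 0.724000) = 0.917891
Series (B6 and B7): 0.920000 × 0.943000 = 0.867560
Parallel (B4, B5, and [0.867560]): 1 − (1 − 0.806000)(1 − 0.882000)(1 − 0.867560) = 0.996968
Series ([0.917891] and [0.996968]): 0.917891 × 0.996968 = 0.9151

0.9151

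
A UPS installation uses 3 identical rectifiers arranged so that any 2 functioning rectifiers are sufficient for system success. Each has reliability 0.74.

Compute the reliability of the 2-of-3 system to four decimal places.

R = Σ_{i=2}^{3} C(3,i) p^i (1−p)^{3−i} with p = 0.74
C(3,2)·0.74^2·0.26^1 = 0.427128
C(3,3)·0.74^3·0.26^0 = 0.405224
Sum = 0.8324

0.8324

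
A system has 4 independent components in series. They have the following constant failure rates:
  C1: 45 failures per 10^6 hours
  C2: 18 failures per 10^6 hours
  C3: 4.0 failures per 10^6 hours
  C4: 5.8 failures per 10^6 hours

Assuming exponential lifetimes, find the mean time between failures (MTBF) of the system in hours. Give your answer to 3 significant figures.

13700

Series of exponential components: λ_sys = Σ λ_i
λ_sys = 0.000045 + 0.000018 + 0.0000040 + 0.0000058 = 7.2800e-05 /h
MTBF = 1 / λ_sys = 13700 h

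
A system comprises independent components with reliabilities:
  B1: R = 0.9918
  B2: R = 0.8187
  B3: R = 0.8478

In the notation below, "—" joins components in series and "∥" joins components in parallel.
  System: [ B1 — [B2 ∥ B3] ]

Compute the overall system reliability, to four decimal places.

Parallel (B2 and B3): 1 − (1 − 0.818700)(1 − 0.847800) = 0.972406
Series (B1 and [0.972406]): 0.991800 × 0.972406 = 0.9644

0.9644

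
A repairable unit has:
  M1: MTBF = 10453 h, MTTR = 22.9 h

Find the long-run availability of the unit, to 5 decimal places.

A(M1) = MTBF/(MTBF+MTTR) = 10453/(10453+22.9) = 0.99781

0.99781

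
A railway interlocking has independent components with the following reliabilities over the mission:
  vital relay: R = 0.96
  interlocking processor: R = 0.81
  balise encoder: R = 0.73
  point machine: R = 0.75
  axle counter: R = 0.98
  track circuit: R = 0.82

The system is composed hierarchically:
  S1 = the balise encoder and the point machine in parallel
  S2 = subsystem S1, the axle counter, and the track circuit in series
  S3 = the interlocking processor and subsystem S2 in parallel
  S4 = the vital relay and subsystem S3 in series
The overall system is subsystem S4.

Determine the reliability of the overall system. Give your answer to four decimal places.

0.9143

Parallel (balise encoder and point machine): 1 − (1 − 0.730000)(1 − 0.750000) = 0.932500
Series ([0.932500], axle counter, and track circuit): 0.932500 × 0.980000 × 0.820000 = 0.749357
Parallel (interlocking processor and [0.749357]): 1 − (1 − 0.810000)(1 − 0.749357) = 0.952378
Series (vital relay and [0.952378]): 0.960000 × 0.952378 = 0.9143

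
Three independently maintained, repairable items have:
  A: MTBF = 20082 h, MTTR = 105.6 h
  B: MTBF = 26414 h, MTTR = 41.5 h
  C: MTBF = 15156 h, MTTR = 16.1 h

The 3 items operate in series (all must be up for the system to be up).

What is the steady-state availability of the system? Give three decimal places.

A(A) = MTBF/(MTBF+MTTR) = 20082/(20082+105.6) = 0.994769
A(B) = MTBF/(MTBF+MTTR) = 26414/(26414+41.5) = 0.998431
A(C) = MTBF/(MTBF+MTTR) = 15156/(15156+16.1) = 0.998939
Series availability: 0.994769 × 0.998431 × 0.998939 = 0.992

0.992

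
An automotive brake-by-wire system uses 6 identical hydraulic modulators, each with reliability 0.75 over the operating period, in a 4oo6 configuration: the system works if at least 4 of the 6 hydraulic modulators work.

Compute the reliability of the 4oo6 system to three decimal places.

0.831

R = Σ_{i=4}^{6} C(6,i) p^i (1−p)^{6−i} with p = 0.75
C(6,4)·0.75^4·0.25^2 = 0.29663
C(6,5)·0.75^5·0.25^1 = 0.35596
C(6,6)·0.75^6·0.25^0 = 0.17798
Sum = 0.831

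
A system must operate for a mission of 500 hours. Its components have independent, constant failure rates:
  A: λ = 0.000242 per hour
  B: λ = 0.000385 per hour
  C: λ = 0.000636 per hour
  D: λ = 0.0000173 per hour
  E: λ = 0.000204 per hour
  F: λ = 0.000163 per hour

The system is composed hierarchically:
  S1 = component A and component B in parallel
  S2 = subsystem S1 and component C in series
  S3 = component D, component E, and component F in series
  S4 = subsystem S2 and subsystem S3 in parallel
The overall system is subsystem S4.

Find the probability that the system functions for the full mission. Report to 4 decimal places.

R(A) = exp(−0.000242 × 500) = 0.886034
R(B) = exp(−0.000385 × 500) = 0.824894
R(C) = exp(−0.000636 × 500) = 0.727603
R(D) = exp(−0.0000173 × 500) = 0.991387
R(E) = exp(−0.000204 × 500) = 0.903030
R(F) = exp(−0.000163 × 500) = 0.921733
Parallel (A and B): 1 − (1 − 0.886034)(1 − 0.824894) = 0.980044
Series ([0.980044] and C): 0.980044 × 0.727603 = 0.713083
Series (D, E, and F): 0.991387 × 0.903030 × 0.921733 = 0.825183
Parallel ([0.713083] and [0.825183]): 1 − (1 − 0.713083)(1 − 0.825183) = 0.9498

0.9498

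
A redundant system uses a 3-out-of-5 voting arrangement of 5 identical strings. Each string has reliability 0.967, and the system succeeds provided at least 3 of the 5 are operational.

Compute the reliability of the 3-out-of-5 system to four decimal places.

R = Σ_{i=3}^{5} C(5,i) p^i (1−p)^{5−i} with p = 0.967
C(5,3)·0.967^3·0.033^2 = 0.009847
C(5,4)·0.967^4·0.033^1 = 0.144275
C(5,5)·0.967^5·0.033^0 = 0.845537
Sum = 0.9997

0.9997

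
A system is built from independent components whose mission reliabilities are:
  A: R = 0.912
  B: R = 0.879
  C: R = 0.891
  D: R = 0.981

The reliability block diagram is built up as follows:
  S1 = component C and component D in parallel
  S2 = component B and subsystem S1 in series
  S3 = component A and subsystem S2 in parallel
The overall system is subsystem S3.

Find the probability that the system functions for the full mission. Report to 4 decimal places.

0.9892

Parallel (C and D): 1 − (1 − 0.891000)(1 − 0.981000) = 0.997929
Series (B and [0.997929]): 0.879000 × 0.997929 = 0.877180
Parallel (A and [0.877180]): 1 − (1 − 0.912000)(1 − 0.877180) = 0.9892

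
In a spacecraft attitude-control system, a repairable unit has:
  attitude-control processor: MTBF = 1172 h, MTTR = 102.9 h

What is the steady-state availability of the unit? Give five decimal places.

0.91929

A(attitude-control processor) = MTBF/(MTBF+MTTR) = 1172/(1172+102.9) = 0.91929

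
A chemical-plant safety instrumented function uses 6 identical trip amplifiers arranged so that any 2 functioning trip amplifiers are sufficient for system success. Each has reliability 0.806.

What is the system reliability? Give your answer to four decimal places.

0.9986

R = Σ_{i=2}^{6} C(6,i) p^i (1−p)^{6−i} with p = 0.806
C(6,2)·0.806^2·0.194^4 = 0.013803
C(6,3)·0.806^3·0.194^3 = 0.076461
C(6,4)·0.806^4·0.194^2 = 0.238251
C(6,5)·0.806^5·0.194^1 = 0.395939
C(6,6)·0.806^6·0.194^0 = 0.274164
Sum = 0.9986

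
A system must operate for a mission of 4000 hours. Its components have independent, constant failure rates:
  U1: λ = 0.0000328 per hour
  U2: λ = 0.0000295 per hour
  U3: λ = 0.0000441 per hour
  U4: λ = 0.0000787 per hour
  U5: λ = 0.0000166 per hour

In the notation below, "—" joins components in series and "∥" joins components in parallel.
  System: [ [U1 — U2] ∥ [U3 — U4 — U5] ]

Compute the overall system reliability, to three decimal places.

R(U1) = exp(−0.0000328 × 4000) = 0.87704
R(U2) = exp(−0.0000295 × 4000) = 0.88870
R(U3) = exp(−0.0000441 × 4000) = 0.83828
R(U4) = exp(−0.0000787 × 4000) = 0.72993
R(U5) = exp(−0.0000166 × 4000) = 0.93576
Series (U1 and U2): 0.87704 × 0.88870 = 0.77943
Series (U3, U4, and U5): 0.83828 × 0.72993 × 0.93576 = 0.57258
Parallel ([0.77943] and [0.57258]): 1 − (1 − 0.77943)(1 − 0.57258) = 0.906

0.906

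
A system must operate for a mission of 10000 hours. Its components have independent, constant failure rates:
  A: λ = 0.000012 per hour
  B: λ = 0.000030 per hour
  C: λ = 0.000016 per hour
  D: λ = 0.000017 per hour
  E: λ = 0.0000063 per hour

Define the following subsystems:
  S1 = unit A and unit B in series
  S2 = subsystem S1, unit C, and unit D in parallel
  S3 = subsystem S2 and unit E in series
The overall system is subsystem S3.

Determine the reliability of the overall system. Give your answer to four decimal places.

R(A) = exp(−0.000012 × 10000) = 0.886920
R(B) = exp(−0.000030 × 10000) = 0.740818
R(C) = exp(−0.000016 × 10000) = 0.852144
R(D) = exp(−0.000017 × 10000) = 0.843665
R(E) = exp(−0.0000063 × 10000) = 0.938943
Series (A and B): 0.886920 × 0.740818 = 0.657046
Parallel ([0.657046], C, and D): 1 − (1 − 0.657046)(1 − 0.852144)(1 − 0.843665) = 0.992073
Series ([0.992073] and E): 0.992073 × 0.938943 = 0.9315

0.9315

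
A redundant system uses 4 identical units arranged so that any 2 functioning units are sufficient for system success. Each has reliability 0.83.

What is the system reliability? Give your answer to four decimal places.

0.9829

R = Σ_{i=2}^{4} C(4,i) p^i (1−p)^{4−i} with p = 0.83
C(4,2)·0.83^2·0.17^2 = 0.119455
C(4,3)·0.83^3·0.17^1 = 0.388815
C(4,4)·0.83^4·0.17^0 = 0.474583
Sum = 0.9829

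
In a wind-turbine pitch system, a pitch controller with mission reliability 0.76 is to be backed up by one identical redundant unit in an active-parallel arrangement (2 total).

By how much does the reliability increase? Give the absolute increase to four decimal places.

R_before = 0.76
R_after = 1 − (1 − 0.76)^2 = 0.9424
ΔR = 0.9424 − 0.76 = 0.1824

0.1824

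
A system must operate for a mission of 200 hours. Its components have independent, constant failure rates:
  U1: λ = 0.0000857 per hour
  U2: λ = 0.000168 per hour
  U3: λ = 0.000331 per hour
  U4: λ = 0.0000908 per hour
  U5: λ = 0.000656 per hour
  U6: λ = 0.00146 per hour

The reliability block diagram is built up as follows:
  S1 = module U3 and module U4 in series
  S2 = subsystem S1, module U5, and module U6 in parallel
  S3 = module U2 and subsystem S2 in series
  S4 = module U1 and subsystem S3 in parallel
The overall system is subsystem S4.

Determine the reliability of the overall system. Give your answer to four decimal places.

R(U1) = exp(−0.0000857 × 200) = 0.983006
R(U2) = exp(−0.000168 × 200) = 0.966958
R(U3) = exp(−0.000331 × 200) = 0.935944
R(U4) = exp(−0.0000908 × 200) = 0.982004
R(U5) = exp(−0.000656 × 200) = 0.877042
R(U6) = exp(−0.00146 × 200) = 0.746769
Series (U3 and U4): 0.935944 × 0.982004 = 0.919101
Parallel ([0.919101], U5, and U6): 1 − (1 − 0.919101)(1 − 0.877042)(1 − 0.746769) = 0.997481
Series (U2 and [0.997481]): 0.966958 × 0.997481 = 0.964522
Parallel (U1 and [0.964522]): 1 − (1 − 0.983006)(1 − 0.964522) = 0.9994

0.9994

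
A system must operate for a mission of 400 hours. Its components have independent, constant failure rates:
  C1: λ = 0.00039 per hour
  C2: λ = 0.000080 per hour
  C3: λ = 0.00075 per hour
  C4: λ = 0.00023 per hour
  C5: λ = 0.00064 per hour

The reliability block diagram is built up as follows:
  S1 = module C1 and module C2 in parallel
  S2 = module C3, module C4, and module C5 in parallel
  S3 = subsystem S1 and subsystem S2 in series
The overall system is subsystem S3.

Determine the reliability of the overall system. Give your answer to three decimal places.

0.990

R(C1) = exp(−0.00039 × 400) = 0.85556
R(C2) = exp(−0.000080 × 400) = 0.96851
R(C3) = exp(−0.00075 × 400) = 0.74082
R(C4) = exp(−0.00023 × 400) = 0.91211
R(C5) = exp(−0.00064 × 400) = 0.77414
Parallel (C1 and C2): 1 − (1 − 0.85556)(1 − 0.96851) = 0.99545
Parallel (C3, C4, and C5): 1 − (1 − 0.74082)(1 − 0.91211)(1 − 0.77414) = 0.99486
Series ([0.99545] and [0.99486]): 0.99545 × 0.99486 = 0.990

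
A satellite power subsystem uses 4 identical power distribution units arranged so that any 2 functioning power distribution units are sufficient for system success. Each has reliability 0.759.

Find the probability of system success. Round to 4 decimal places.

R = Σ_{i=2}^{4} C(4,i) p^i (1−p)^{4−i} with p = 0.759
C(4,2)·0.759^2·0.241^2 = 0.200756
C(4,3)·0.759^3·0.241^1 = 0.421505
C(4,4)·0.759^4·0.241^0 = 0.331869
Sum = 0.9541

0.9541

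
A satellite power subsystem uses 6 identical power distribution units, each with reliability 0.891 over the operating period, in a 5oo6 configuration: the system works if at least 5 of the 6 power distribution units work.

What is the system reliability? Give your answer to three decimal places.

R = Σ_{i=5}^{6} C(6,i) p^i (1−p)^{6−i} with p = 0.891
C(6,5)·0.891^5·0.109^1 = 0.36725
C(6,6)·0.891^6·0.109^0 = 0.50034
Sum = 0.868

0.868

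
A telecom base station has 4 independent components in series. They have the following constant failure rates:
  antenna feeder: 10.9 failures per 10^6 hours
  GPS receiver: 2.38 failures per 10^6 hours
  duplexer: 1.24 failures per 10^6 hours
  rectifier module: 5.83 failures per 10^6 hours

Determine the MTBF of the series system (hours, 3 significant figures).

49100

Series of exponential components: λ_sys = Σ λ_i
λ_sys = 0.0000109 + 0.00000238 + 0.00000124 + 0.00000583 = 2.0350e-05 /h
MTBF = 1 / λ_sys = 49100 h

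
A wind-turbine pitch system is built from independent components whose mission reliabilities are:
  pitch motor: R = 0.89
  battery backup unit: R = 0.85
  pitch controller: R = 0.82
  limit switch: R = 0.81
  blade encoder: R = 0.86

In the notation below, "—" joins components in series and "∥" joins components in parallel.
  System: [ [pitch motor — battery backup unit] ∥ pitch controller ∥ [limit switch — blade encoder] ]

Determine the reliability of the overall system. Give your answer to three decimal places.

Series (pitch motor and battery backup unit): 0.89000 × 0.85000 = 0.75650
Series (limit switch and blade encoder): 0.81000 × 0.86000 = 0.69660
Parallel ([0.75650], pitch controller, and [0.69660]): 1 − (1 − 0.75650)(1 − 0.82000)(1 − 0.69660) = 0.987

0.987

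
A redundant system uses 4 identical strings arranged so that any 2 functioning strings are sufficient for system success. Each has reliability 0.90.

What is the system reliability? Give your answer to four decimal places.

R = Σ_{i=2}^{4} C(4,i) p^i (1−p)^{4−i} with p = 0.90
C(4,2)·0.90^2·0.10^2 = 0.048600
C(4,3)·0.90^3·0.10^1 = 0.291600
C(4,4)·0.90^4·0.10^0 = 0.656100
Sum = 0.9963

0.9963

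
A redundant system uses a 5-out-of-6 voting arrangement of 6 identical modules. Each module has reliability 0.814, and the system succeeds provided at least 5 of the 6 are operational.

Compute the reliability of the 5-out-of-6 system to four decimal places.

R = Σ_{i=5}^{6} C(6,i) p^i (1−p)^{6−i} with p = 0.814
C(6,5)·0.814^5·0.186^1 = 0.398829
C(6,6)·0.814^6·0.186^0 = 0.290902
Sum = 0.6897

0.6897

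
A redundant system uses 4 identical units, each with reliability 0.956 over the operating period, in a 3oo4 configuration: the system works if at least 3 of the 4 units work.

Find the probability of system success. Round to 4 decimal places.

0.9891

R = Σ_{i=3}^{4} C(4,i) p^i (1−p)^{4−i} with p = 0.956
C(4,3)·0.956^3·0.044^1 = 0.153775
C(4,4)·0.956^4·0.044^0 = 0.835279
Sum = 0.9891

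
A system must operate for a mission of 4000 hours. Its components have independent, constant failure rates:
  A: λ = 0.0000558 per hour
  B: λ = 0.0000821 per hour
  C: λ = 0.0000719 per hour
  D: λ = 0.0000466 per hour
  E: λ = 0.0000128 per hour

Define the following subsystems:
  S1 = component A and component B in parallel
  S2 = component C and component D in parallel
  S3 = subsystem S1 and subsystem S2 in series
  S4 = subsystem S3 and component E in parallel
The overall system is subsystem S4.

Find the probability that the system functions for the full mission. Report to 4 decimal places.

0.9952

R(A) = exp(−0.0000558 × 4000) = 0.799955
R(B) = exp(−0.0000821 × 4000) = 0.720075
R(C) = exp(−0.0000719 × 4000) = 0.750062
R(D) = exp(−0.0000466 × 4000) = 0.829942
R(E) = exp(−0.0000128 × 4000) = 0.950089
Parallel (A and B): 1 − (1 − 0.799955)(1 − 0.720075) = 0.944002
Parallel (C and D): 1 − (1 − 0.750062)(1 − 0.829942) = 0.957496
Series ([0.944002] and [0.957496]): 0.944002 × 0.957496 = 0.903878
Parallel ([0.903878] and E): 1 − (1 − 0.903878)(1 − 0.950089) = 0.9952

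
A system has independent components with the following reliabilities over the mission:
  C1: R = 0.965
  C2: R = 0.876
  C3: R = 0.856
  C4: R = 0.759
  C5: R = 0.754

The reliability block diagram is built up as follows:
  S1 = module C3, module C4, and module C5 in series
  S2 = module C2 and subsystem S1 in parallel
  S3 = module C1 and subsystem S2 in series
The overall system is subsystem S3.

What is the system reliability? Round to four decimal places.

Series (C3, C4, and C5): 0.856000 × 0.759000 × 0.754000 = 0.489877
Parallel (C2 and [0.489877]): 1 − (1 − 0.876000)(1 − 0.489877) = 0.936745
Series (C1 and [0.936745]): 0.965000 × 0.936745 = 0.9040

0.9040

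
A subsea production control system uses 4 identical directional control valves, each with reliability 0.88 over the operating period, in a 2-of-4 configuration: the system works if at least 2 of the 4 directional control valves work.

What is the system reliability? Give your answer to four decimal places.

0.9937

R = Σ_{i=2}^{4} C(4,i) p^i (1−p)^{4−i} with p = 0.88
C(4,2)·0.88^2·0.12^2 = 0.066908
C(4,3)·0.88^3·0.12^1 = 0.327107
C(4,4)·0.88^4·0.12^0 = 0.599695
Sum = 0.9937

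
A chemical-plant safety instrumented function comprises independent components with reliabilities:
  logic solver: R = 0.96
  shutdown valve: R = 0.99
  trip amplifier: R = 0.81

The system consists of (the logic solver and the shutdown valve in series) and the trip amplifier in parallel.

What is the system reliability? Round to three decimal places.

0.991

Series (logic solver and shutdown valve): 0.96000 × 0.99000 = 0.95040
Parallel ([0.95040] and trip amplifier): 1 − (1 − 0.95040)(1 − 0.81000) = 0.991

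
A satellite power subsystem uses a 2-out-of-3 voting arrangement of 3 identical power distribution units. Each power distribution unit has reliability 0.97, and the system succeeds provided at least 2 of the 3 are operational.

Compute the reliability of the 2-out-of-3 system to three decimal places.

0.997

R = Σ_{i=2}^{3} C(3,i) p^i (1−p)^{3−i} with p = 0.97
C(3,2)·0.97^2·0.03^1 = 0.08468
C(3,3)·0.97^3·0.03^0 = 0.91267
Sum = 0.997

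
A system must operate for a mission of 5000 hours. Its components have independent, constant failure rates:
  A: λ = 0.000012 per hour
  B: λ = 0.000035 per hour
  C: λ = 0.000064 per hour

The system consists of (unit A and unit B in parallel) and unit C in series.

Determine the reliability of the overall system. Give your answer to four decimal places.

R(A) = exp(−0.000012 × 5000) = 0.941765
R(B) = exp(−0.000035 × 5000) = 0.839457
R(C) = exp(−0.000064 × 5000) = 0.726149
Parallel (A and B): 1 − (1 − 0.941765)(1 − 0.839457) = 0.990651
Series ([0.990651] and C): 0.990651 × 0.726149 = 0.7194

0.7194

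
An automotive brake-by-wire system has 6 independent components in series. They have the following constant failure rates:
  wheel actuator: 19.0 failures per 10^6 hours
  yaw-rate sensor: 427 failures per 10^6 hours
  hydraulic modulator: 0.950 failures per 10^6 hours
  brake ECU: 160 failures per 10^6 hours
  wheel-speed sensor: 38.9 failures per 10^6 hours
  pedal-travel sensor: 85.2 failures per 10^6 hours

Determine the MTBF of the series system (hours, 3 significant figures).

Series of exponential components: λ_sys = Σ λ_i
λ_sys = 0.0000190 + 0.000427 + 0.000000950 + 0.000160 + 0.0000389 + 0.0000852 = 7.3105e-04 /h
MTBF = 1 / λ_sys = 1370 h

1370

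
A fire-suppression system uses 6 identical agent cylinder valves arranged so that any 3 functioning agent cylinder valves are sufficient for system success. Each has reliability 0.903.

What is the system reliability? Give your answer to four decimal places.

R = Σ_{i=3}^{6} C(6,i) p^i (1−p)^{6−i} with p = 0.903
C(6,3)·0.903^3·0.097^3 = 0.013440
C(6,4)·0.903^4·0.097^2 = 0.093840
C(6,5)·0.903^5·0.097^1 = 0.349431
C(6,6)·0.903^6·0.097^0 = 0.542159
Sum = 0.9989

0.9989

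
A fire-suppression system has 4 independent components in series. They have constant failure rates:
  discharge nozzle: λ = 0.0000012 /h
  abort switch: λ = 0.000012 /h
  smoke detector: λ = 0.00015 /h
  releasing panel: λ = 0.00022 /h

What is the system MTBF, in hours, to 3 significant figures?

Series of exponential components: λ_sys = Σ λ_i
λ_sys = 0.0000012 + 0.000012 + 0.00015 + 0.00022 = 3.8320e-04 /h
MTBF = 1 / λ_sys = 2610 h

2610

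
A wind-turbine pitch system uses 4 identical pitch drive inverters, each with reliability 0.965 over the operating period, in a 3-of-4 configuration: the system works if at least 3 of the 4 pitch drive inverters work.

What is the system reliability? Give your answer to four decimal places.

0.9930

R = Σ_{i=3}^{4} C(4,i) p^i (1−p)^{4−i} with p = 0.965
C(4,3)·0.965^3·0.035^1 = 0.125808
C(4,4)·0.965^4·0.035^0 = 0.867180
Sum = 0.9930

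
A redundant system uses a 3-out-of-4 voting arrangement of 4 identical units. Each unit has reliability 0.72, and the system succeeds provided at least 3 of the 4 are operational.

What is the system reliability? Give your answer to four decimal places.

0.6868

R = Σ_{i=3}^{4} C(4,i) p^i (1−p)^{4−i} with p = 0.72
C(4,3)·0.72^3·0.28^1 = 0.418038
C(4,4)·0.72^4·0.28^0 = 0.268739
Sum = 0.6868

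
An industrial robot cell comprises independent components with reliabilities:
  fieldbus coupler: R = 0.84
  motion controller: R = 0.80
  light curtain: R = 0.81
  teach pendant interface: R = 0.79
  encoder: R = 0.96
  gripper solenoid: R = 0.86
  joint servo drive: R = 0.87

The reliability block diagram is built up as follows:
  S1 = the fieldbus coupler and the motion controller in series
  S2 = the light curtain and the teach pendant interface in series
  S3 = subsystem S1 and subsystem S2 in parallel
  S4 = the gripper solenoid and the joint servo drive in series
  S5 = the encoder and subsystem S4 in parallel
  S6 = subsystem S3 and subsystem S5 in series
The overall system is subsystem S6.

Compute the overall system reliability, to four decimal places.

0.8730

Series (fieldbus coupler and motion controller): 0.840000 × 0.800000 = 0.672000
Series (light curtain and teach pendant interface): 0.810000 × 0.790000 = 0.639900
Parallel ([0.672000] and [0.639900]): 1 − (1 − 0.672000)(1 − 0.639900) = 0.881887
Series (gripper solenoid and joint servo drive): 0.860000 × 0.870000 = 0.748200
Parallel (encoder and [0.748200]): 1 − (1 − 0.960000)(1 − 0.748200) = 0.989928
Series ([0.881887] and [0.989928]): 0.881887 × 0.989928 = 0.8730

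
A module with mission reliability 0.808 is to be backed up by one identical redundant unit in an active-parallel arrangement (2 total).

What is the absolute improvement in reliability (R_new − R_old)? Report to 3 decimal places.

0.155

R_before = 0.808
R_after = 1 − (1 − 0.808)^2 = 0.963
ΔR = 0.963 − 0.808 = 0.155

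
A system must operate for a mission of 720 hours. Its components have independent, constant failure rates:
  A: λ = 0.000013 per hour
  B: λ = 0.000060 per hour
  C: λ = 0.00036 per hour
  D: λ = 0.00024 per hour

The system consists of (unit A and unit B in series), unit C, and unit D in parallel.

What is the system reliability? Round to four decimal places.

R(A) = exp(−0.000013 × 720) = 0.990684
R(B) = exp(−0.000060 × 720) = 0.957720
R(C) = exp(−0.00036 × 720) = 0.771669
R(D) = exp(−0.00024 × 720) = 0.841306
Series (A and B): 0.990684 × 0.957720 = 0.948798
Parallel ([0.948798], C, and D): 1 − (1 − 0.948798)(1 − 0.771669)(1 − 0.841306) = 0.9981

0.9981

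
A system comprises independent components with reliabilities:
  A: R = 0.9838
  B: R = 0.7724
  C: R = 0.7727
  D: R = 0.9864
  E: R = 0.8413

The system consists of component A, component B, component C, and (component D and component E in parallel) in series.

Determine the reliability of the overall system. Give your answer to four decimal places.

0.5859

Parallel (D and E): 1 − (1 − 0.986400)(1 − 0.841300) = 0.997842
Series (A, B, C, and [0.997842]): 0.983800 × 0.772400 × 0.772700 × 0.997842 = 0.5859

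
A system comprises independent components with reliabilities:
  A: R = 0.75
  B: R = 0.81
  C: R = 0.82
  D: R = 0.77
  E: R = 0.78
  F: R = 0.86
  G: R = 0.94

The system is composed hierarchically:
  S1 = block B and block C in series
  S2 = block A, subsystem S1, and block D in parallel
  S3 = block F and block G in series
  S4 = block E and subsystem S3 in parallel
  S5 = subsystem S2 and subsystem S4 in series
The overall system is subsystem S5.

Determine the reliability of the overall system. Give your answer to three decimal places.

Series (B and C): 0.81000 × 0.82000 = 0.66420
Parallel (A, [0.66420], and D): 1 − (1 − 0.75000)(1 − 0.66420)(1 − 0.77000) = 0.98069
Series (F and G): 0.86000 × 0.94000 = 0.80840
Parallel (E and [0.80840]): 1 − (1 − 0.78000)(1 − 0.80840) = 0.95785
Series ([0.98069] and [0.95785]): 0.98069 × 0.95785 = 0.939

0.939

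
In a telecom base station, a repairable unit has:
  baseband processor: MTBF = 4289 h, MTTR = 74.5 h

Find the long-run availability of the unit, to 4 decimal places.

A(baseband processor) = MTBF/(MTBF+MTTR) = 4289/(4289+74.5) = 0.9829

0.9829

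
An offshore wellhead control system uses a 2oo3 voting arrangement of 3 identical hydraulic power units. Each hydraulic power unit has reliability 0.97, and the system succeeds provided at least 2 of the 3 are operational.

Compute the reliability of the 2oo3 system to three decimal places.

0.997

R = Σ_{i=2}^{3} C(3,i) p^i (1−p)^{3−i} with p = 0.97
C(3,2)·0.97^2·0.03^1 = 0.08468
C(3,3)·0.97^3·0.03^0 = 0.91267
Sum = 0.997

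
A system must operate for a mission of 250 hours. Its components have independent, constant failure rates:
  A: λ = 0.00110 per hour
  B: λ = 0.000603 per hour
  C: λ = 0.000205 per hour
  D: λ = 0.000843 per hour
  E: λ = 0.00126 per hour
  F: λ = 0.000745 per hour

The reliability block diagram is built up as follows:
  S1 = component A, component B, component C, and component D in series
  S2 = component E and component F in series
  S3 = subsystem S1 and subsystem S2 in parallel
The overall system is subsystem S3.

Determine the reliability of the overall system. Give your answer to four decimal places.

R(A) = exp(−0.00110 × 250) = 0.759572
R(B) = exp(−0.000603 × 250) = 0.860063
R(C) = exp(−0.000205 × 250) = 0.950041
R(D) = exp(−0.000843 × 250) = 0.809977
R(E) = exp(−0.00126 × 250) = 0.729789
R(F) = exp(−0.000745 × 250) = 0.830066
Series (A, B, C, and D): 0.759572 × 0.860063 × 0.950041 × 0.809977 = 0.502706
Series (E and F): 0.729789 × 0.830066 = 0.605773
Parallel ([0.502706] and [0.605773]): 1 − (1 − 0.502706)(1 − 0.605773) = 0.8040

0.8040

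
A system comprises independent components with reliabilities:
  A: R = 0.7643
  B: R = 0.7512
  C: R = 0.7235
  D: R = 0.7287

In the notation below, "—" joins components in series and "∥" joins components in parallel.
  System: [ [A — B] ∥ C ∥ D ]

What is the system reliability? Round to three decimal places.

Series (A and B): 0.76430 × 0.75120 = 0.57414
Parallel ([0.57414], C, and D): 1 − (1 − 0.57414)(1 − 0.72350)(1 − 0.72870) = 0.968

0.968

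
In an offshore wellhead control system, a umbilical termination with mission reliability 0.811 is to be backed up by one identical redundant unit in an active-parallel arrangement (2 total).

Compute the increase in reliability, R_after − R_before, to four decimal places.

0.1533

R_before = 0.811
R_after = 1 − (1 − 0.811)^2 = 0.9643
ΔR = 0.9643 − 0.811 = 0.1533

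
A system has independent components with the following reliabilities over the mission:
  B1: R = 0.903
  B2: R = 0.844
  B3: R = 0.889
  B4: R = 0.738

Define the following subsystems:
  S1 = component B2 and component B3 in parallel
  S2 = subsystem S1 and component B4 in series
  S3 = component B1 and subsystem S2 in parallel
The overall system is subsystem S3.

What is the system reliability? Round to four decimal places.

Parallel (B2 and B3): 1 − (1 − 0.844000)(1 − 0.889000) = 0.982684
Series ([0.982684] and B4): 0.982684 × 0.738000 = 0.725221
Parallel (B1 and [0.725221]): 1 − (1 − 0.903000)(1 − 0.725221) = 0.9733

0.9733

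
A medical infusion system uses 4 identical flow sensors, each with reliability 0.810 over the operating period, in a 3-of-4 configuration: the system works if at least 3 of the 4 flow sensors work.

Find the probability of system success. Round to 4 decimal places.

0.8344

R = Σ_{i=3}^{4} C(4,i) p^i (1−p)^{4−i} with p = 0.810
C(4,3)·0.810^3·0.190^1 = 0.403895
C(4,4)·0.810^4·0.190^0 = 0.430467
Sum = 0.8344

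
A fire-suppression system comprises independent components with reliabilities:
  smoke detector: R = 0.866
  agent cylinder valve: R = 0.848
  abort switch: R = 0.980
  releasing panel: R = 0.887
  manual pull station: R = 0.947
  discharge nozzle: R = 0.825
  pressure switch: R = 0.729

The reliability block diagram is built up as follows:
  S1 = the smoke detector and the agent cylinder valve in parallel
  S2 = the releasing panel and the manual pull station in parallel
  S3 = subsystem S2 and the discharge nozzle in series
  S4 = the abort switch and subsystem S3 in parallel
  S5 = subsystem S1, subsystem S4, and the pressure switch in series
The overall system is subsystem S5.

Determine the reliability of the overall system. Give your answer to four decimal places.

0.7116

Parallel (smoke detector and agent cylinder valve): 1 − (1 − 0.866000)(1 − 0.848000) = 0.979632
Parallel (releasing panel and manual pull station): 1 − (1 − 0.887000)(1 − 0.947000) = 0.994011
Series ([0.994011] and discharge nozzle): 0.994011 × 0.825000 = 0.820059
Parallel (abort switch and [0.820059]): 1 − (1 − 0.980000)(1 − 0.820059) = 0.996401
Series ([0.979632], [0.996401], and pressure switch): 0.979632 × 0.996401 × 0.729000 = 0.7116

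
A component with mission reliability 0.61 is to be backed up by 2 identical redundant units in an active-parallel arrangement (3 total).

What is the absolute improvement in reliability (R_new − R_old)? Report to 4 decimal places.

R_before = 0.61
R_after = 1 − (1 − 0.61)^3 = 0.9407
ΔR = 0.9407 − 0.61 = 0.3307

0.3307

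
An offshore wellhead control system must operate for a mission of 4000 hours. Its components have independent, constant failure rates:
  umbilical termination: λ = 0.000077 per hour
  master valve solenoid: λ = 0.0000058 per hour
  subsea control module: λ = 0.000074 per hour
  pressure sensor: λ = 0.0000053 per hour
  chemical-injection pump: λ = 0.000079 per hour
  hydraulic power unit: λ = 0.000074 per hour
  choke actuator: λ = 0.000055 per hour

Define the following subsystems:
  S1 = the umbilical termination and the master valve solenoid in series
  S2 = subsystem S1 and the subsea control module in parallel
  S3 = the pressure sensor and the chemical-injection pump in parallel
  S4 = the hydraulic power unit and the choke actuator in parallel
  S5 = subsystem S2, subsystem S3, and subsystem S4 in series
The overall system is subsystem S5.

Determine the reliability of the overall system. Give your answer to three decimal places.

0.876

R(umbilical termination) = exp(−0.000077 × 4000) = 0.73492
R(master valve solenoid) = exp(−0.0000058 × 4000) = 0.97707
R(subsea control module) = exp(−0.000074 × 4000) = 0.74379
R(pressure sensor) = exp(−0.0000053 × 4000) = 0.97902
R(chemical-injection pump) = exp(−0.000079 × 4000) = 0.72906
R(hydraulic power unit) = exp(−0.000074 × 4000) = 0.74379
R(choke actuator) = exp(−0.000055 × 4000) = 0.80252
Series (umbilical termination and master valve solenoid): 0.73492 × 0.97707 = 0.71807
Parallel ([0.71807] and subsea control module): 1 − (1 − 0.71807)(1 − 0.74379) = 0.92777
Parallel (pressure sensor and chemical-injection pump): 1 − (1 − 0.97902)(1 − 0.72906) = 0.99432
Parallel (hydraulic power unit and choke actuator): 1 − (1 − 0.74379)(1 − 0.80252) = 0.94940
Series ([0.92777], [0.99432], and [0.94940]): 0.92777 × 0.99432 × 0.94940 = 0.876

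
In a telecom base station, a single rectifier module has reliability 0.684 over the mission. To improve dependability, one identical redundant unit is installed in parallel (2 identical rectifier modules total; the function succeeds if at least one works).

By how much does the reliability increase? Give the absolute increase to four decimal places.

R_before = 0.684
R_after = 1 − (1 − 0.684)^2 = 0.9001
ΔR = 0.9001 − 0.684 = 0.2161

0.2161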